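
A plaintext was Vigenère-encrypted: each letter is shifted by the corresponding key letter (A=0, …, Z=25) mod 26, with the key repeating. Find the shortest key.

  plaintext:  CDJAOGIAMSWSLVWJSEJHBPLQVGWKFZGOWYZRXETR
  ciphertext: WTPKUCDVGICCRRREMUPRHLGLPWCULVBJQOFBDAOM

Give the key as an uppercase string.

  i= 0: W-C = 20 → U
  i= 1: T-D = 16 → Q
  i= 2: P-J =  6 → G
  i= 3: K-A = 10 → K
  i= 4: U-O =  6 → G
  i= 5: C-G = 22 → W
  i= 6: D-I = 21 → V
  i= 7: V-A = 21 → V
  i= 8: G-M = 20 → U
  i= 9: I-S = 16 → Q
  i=10: C-W =  6 → G
  i=11: C-S = 10 → K
  i=12: R-L =  6 → G
  i=13: R-V = 22 → W
  i=14: R-W = 21 → V
  i=15: E-J = 21 → V
  i=16: M-S = 20 → U
  i=17: U-E = 16 → Q
  i=18: P-J =  6 → G
  i=19: R-H = 10 → K
  i=20: H-B =  6 → G
  i=21: L-P = 22 → W
  i=22: G-L = 21 → V
  i=23: L-Q = 21 → V
  i=24: P-V = 20 → U
  i=25: W-G = 16 → Q
  i=26: C-W =  6 → G
  i=27: U-K = 10 → K
  i=28: L-F =  6 → G
  i=29: V-Z = 22 → W
  i=30: B-G = 21 → V
  i=31: J-O = 21 → V
  i=32: Q-W = 20 → U
  i=33: O-Y = 16 → Q
  i=34: F-Z =  6 → G
  i=35: B-R = 10 → K
  i=36: D-X =  6 → G
  i=37: A-E = 22 → W
  i=38: O-T = 21 → V
  i=39: M-R = 21 → V
  shifts repeat with period 8: UQGKGWVV

UQGKGWVV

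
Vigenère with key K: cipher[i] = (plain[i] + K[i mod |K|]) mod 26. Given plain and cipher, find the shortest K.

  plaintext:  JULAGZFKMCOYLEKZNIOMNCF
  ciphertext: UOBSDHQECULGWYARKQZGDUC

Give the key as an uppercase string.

LUQSXI

  i= 0: U-J = 11 → L
  i= 1: O-U = 20 → U
  i= 2: B-L = 16 → Q
  i= 3: S-A = 18 → S
  i= 4: D-G = 23 → X
  i= 5: H-Z =  8 → I
  i= 6: Q-F = 11 → L
  i= 7: E-K = 20 → U
  i= 8: C-M = 16 → Q
  i= 9: U-C = 18 → S
  i=10: L-O = 23 → X
  i=11: G-Y =  8 → I
  i=12: W-L = 11 → L
  i=13: Y-E = 20 → U
  i=14: A-K = 16 → Q
  i=15: R-Z = 18 → S
  i=16: K-N = 23 → X
  i=17: Q-I =  8 → I
  i=18: Z-O = 11 → L
  i=19: G-M = 20 → U
  i=20: D-N = 16 → Q
  i=21: U-C = 18 → S
  i=22: C-F = 23 → X
  shifts repeat with period 6: LUQSXI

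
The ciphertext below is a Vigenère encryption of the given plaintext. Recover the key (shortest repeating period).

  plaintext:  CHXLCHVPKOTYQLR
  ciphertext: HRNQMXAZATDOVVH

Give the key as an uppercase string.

FKQ

  i= 0: H-C =  5 → F
  i= 1: R-H = 10 → K
  i= 2: N-X = 16 → Q
  i= 3: Q-L =  5 → F
  i= 4: M-C = 10 → K
  i= 5: X-H = 16 → Q
  i= 6: A-V =  5 → F
  i= 7: Z-P = 10 → K
  i= 8: A-K = 16 → Q
  i= 9: T-O =  5 → F
  i=10: D-T = 10 → K
  i=11: O-Y = 16 → Q
  i=12: V-Q =  5 → F
  i=13: V-L = 10 → K
  i=14: H-R = 16 → Q
  shifts repeat with period 3: FKQ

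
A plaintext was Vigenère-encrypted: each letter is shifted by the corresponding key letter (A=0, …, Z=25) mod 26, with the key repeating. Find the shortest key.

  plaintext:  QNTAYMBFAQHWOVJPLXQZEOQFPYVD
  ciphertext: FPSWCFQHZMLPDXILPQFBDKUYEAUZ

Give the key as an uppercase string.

  i= 0: F-Q = 15 → P
  i= 1: P-N =  2 → C
  i= 2: S-T = 25 → Z
  i= 3: W-A = 22 → W
  i= 4: C-Y =  4 → E
  i= 5: F-M = 19 → T
  i= 6: Q-B = 15 → P
  i= 7: H-F =  2 → C
  i= 8: Z-A = 25 → Z
  i= 9: M-Q = 22 → W
  i=10: L-H =  4 → E
  i=11: P-W = 19 → T
  i=12: D-O = 15 → P
  i=13: X-V =  2 → C
  i=14: I-J = 25 → Z
  i=15: L-P = 22 → W
  i=16: P-L =  4 → E
  i=17: Q-X = 19 → T
  i=18: F-Q = 15 → P
  i=19: B-Z =  2 → C
  i=20: D-E = 25 → Z
  i=21: K-O = 22 → W
  i=22: U-Q =  4 → E
  i=23: Y-F = 19 → T
  i=24: E-P = 15 → P
  i=25: A-Y =  2 → C
  i=26: U-V = 25 → Z
  i=27: Z-D = 22 → W
  shifts repeat with period 6: PCZWET

PCZWET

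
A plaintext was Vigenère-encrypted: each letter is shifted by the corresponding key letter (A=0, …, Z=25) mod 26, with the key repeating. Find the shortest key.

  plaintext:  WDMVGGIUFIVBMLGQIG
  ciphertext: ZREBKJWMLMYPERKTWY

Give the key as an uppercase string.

  i= 0: Z-W =  3 → D
  i= 1: R-D = 14 → O
  i= 2: E-M = 18 → S
  i= 3: B-V =  6 → G
  i= 4: K-G =  4 → E
  i= 5: J-G =  3 → D
  i= 6: W-I = 14 → O
  i= 7: M-U = 18 → S
  i= 8: L-F =  6 → G
  i= 9: M-I =  4 → E
  i=10: Y-V =  3 → D
  i=11: P-B = 14 → O
  i=12: E-M = 18 → S
  i=13: R-L =  6 → G
  i=14: K-G =  4 → E
  i=15: T-Q =  3 → D
  i=16: W-I = 14 → O
  i=17: Y-G = 18 → S
  shifts repeat with period 5: DOSGE

DOSGE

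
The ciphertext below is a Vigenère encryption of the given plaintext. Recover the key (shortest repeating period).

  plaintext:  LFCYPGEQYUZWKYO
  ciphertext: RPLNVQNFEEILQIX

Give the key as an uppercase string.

GKJP

  i= 0: R-L =  6 → G
  i= 1: P-F = 10 → K
  i= 2: L-C =  9 → J
  i= 3: N-Y = 15 → P
  i= 4: V-P =  6 → G
  i= 5: Q-G = 10 → K
  i= 6: N-E =  9 → J
  i= 7: F-Q = 15 → P
  i= 8: E-Y =  6 → G
  i= 9: E-U = 10 → K
  i=10: I-Z =  9 → J
  i=11: L-W = 15 → P
  i=12: Q-K =  6 → G
  i=13: I-Y = 10 → K
  i=14: X-O =  9 → J
  shifts repeat with period 4: GKJP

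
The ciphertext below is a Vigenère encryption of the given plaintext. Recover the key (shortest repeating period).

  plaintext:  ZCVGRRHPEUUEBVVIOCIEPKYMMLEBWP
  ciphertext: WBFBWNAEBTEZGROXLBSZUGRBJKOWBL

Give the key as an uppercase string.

  i= 0: W-Z = 23 → X
  i= 1: B-C = 25 → Z
  i= 2: F-V = 10 → K
  i= 3: B-G = 21 → V
  i= 4: W-R =  5 → F
  i= 5: N-R = 22 → W
  i= 6: A-H = 19 → T
  i= 7: E-P = 15 → P
  i= 8: B-E = 23 → X
  i= 9: T-U = 25 → Z
  i=10: E-U = 10 → K
  i=11: Z-E = 21 → V
  i=12: G-B =  5 → F
  i=13: R-V = 22 → W
  i=14: O-V = 19 → T
  i=15: X-I = 15 → P
  i=16: L-O = 23 → X
  i=17: B-C = 25 → Z
  i=18: S-I = 10 → K
  i=19: Z-E = 21 → V
  i=20: U-P =  5 → F
  i=21: G-K = 22 → W
  i=22: R-Y = 19 → T
  i=23: B-M = 15 → P
  i=24: J-M = 23 → X
  i=25: K-L = 25 → Z
  i=26: O-E = 10 → K
  i=27: W-B = 21 → V
  i=28: B-W =  5 → F
  i=29: L-P = 22 → W
  shifts repeat with period 8: XZKVFWTP

XZKVFWTP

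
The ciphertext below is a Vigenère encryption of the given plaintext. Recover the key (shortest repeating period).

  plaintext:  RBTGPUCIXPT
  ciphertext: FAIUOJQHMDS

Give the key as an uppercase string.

OZP

  i= 0: F-R = 14 → O
  i= 1: A-B = 25 → Z
  i= 2: I-T = 15 → P
  i= 3: U-G = 14 → O
  i= 4: O-P = 25 → Z
  i= 5: J-U = 15 → P
  i= 6: Q-C = 14 → O
  i= 7: H-I = 25 → Z
  i= 8: M-X = 15 → P
  i= 9: D-P = 14 → O
  i=10: S-T = 25 → Z
  shifts repeat with period 3: OZP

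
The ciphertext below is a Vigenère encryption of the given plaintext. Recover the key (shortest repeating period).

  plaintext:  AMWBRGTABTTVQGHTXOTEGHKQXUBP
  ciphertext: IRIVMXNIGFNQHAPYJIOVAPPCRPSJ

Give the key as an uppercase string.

  i= 0: I-A =  8 → I
  i= 1: R-M =  5 → F
  i= 2: I-W = 12 → M
  i= 3: V-B = 20 → U
  i= 4: M-R = 21 → V
  i= 5: X-G = 17 → R
  i= 6: N-T = 20 → U
  i= 7: I-A =  8 → I
  i= 8: G-B =  5 → F
  i= 9: F-T = 12 → M
  i=10: N-T = 20 → U
  i=11: Q-V = 21 → V
  i=12: H-Q = 17 → R
  i=13: A-G = 20 → U
  i=14: P-H =  8 → I
  i=15: Y-T =  5 → F
  i=16: J-X = 12 → M
  i=17: I-O = 20 → U
  i=18: O-T = 21 → V
  i=19: V-E = 17 → R
  i=20: A-G = 20 → U
  i=21: P-H =  8 → I
  i=22: P-K =  5 → F
  i=23: C-Q = 12 → M
  i=24: R-X = 20 → U
  i=25: P-U = 21 → V
  i=26: S-B = 17 → R
  i=27: J-P = 20 → U
  shifts repeat with period 7: IFMUVRU

IFMUVRU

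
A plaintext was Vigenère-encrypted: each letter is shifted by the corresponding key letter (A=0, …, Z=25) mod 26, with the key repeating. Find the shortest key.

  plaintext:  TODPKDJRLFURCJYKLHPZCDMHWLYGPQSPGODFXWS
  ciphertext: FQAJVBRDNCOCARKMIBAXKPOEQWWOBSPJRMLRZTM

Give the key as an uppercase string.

  i= 0: F-T = 12 → M
  i= 1: Q-O =  2 → C
  i= 2: A-D = 23 → X
  i= 3: J-P = 20 → U
  i= 4: V-K = 11 → L
  i= 5: B-D = 24 → Y
  i= 6: R-J =  8 → I
  i= 7: D-R = 12 → M
  i= 8: N-L =  2 → C
  i= 9: C-F = 23 → X
  i=10: O-U = 20 → U
  i=11: C-R = 11 → L
  i=12: A-C = 24 → Y
  i=13: R-J =  8 → I
  i=14: K-Y = 12 → M
  i=15: M-K =  2 → C
  i=16: I-L = 23 → X
  i=17: B-H = 20 → U
  i=18: A-P = 11 → L
  i=19: X-Z = 24 → Y
  i=20: K-C =  8 → I
  i=21: P-D = 12 → M
  i=22: O-M =  2 → C
  i=23: E-H = 23 → X
  i=24: Q-W = 20 → U
  i=25: W-L = 11 → L
  i=26: W-Y = 24 → Y
  i=27: O-G =  8 → I
  i=28: B-P = 12 → M
  i=29: S-Q =  2 → C
  i=30: P-S = 23 → X
  i=31: J-P = 20 → U
  i=32: R-G = 11 → L
  i=33: M-O = 24 → Y
  i=34: L-D =  8 → I
  i=35: R-F = 12 → M
  i=36: Z-X =  2 → C
  i=37: T-W = 23 → X
  i=38: M-S = 20 → U
  shifts repeat with period 7: MCXULYI

MCXULYI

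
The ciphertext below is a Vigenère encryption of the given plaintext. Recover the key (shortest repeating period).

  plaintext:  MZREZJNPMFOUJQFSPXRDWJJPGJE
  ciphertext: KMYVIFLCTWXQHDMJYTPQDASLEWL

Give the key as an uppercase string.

  i= 0: K-M = 24 → Y
  i= 1: M-Z = 13 → N
  i= 2: Y-R =  7 → H
  i= 3: V-E = 17 → R
  i= 4: I-Z =  9 → J
  i= 5: F-J = 22 → W
  i= 6: L-N = 24 → Y
  i= 7: C-P = 13 → N
  i= 8: T-M =  7 → H
  i= 9: W-F = 17 → R
  i=10: X-O =  9 → J
  i=11: Q-U = 22 → W
  i=12: H-J = 24 → Y
  i=13: D-Q = 13 → N
  i=14: M-F =  7 → H
  i=15: J-S = 17 → R
  i=16: Y-P =  9 → J
  i=17: T-X = 22 → W
  i=18: P-R = 24 → Y
  i=19: Q-D = 13 → N
  i=20: D-W =  7 → H
  i=21: A-J = 17 → R
  i=22: S-J =  9 → J
  i=23: L-P = 22 → W
  i=24: E-G = 24 → Y
  i=25: W-J = 13 → N
  i=26: L-E =  7 → H
  shifts repeat with period 6: YNHRJW

YNHRJW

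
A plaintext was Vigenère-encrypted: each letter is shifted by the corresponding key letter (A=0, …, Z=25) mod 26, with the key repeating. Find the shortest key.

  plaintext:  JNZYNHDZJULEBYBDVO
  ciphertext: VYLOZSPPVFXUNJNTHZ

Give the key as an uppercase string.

MLMQ

  i= 0: V-J = 12 → M
  i= 1: Y-N = 11 → L
  i= 2: L-Z = 12 → M
  i= 3: O-Y = 16 → Q
  i= 4: Z-N = 12 → M
  i= 5: S-H = 11 → L
  i= 6: P-D = 12 → M
  i= 7: P-Z = 16 → Q
  i= 8: V-J = 12 → M
  i= 9: F-U = 11 → L
  i=10: X-L = 12 → M
  i=11: U-E = 16 → Q
  i=12: N-B = 12 → M
  i=13: J-Y = 11 → L
  i=14: N-B = 12 → M
  i=15: T-D = 16 → Q
  i=16: H-V = 12 → M
  i=17: Z-O = 11 → L
  shifts repeat with period 4: MLMQ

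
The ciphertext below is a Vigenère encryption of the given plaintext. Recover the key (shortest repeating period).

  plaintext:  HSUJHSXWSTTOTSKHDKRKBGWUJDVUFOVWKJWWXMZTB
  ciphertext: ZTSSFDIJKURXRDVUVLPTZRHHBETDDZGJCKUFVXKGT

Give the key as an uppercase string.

  i= 0: Z-H = 18 → S
  i= 1: T-S =  1 → B
  i= 2: S-U = 24 → Y
  i= 3: S-J =  9 → J
  i= 4: F-H = 24 → Y
  i= 5: D-S = 11 → L
  i= 6: I-X = 11 → L
  i= 7: J-W = 13 → N
  i= 8: K-S = 18 → S
  i= 9: U-T =  1 → B
  i=10: R-T = 24 → Y
  i=11: X-O =  9 → J
  i=12: R-T = 24 → Y
  i=13: D-S = 11 → L
  i=14: V-K = 11 → L
  i=15: U-H = 13 → N
  i=16: V-D = 18 → S
  i=17: L-K =  1 → B
  i=18: P-R = 24 → Y
  i=19: T-K =  9 → J
  i=20: Z-B = 24 → Y
  i=21: R-G = 11 → L
  i=22: H-W = 11 → L
  i=23: H-U = 13 → N
  i=24: B-J = 18 → S
  i=25: E-D =  1 → B
  i=26: T-V = 24 → Y
  i=27: D-U =  9 → J
  i=28: D-F = 24 → Y
  i=29: Z-O = 11 → L
  i=30: G-V = 11 → L
  i=31: J-W = 13 → N
  i=32: C-K = 18 → S
  i=33: K-J =  1 → B
  i=34: U-W = 24 → Y
  i=35: F-W =  9 → J
  i=36: V-X = 24 → Y
  i=37: X-M = 11 → L
  i=38: K-Z = 11 → L
  i=39: G-T = 13 → N
  i=40: T-B = 18 → S
  shifts repeat with period 8: SBYJYLLN

SBYJYLLN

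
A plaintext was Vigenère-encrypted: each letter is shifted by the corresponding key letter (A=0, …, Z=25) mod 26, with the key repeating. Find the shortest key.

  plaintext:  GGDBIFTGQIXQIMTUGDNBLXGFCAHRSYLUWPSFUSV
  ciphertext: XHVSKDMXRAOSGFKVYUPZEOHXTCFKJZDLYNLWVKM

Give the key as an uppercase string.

  i= 0: X-G = 17 → R
  i= 1: H-G =  1 → B
  i= 2: V-D = 18 → S
  i= 3: S-B = 17 → R
  i= 4: K-I =  2 → C
  i= 5: D-F = 24 → Y
  i= 6: M-T = 19 → T
  i= 7: X-G = 17 → R
  i= 8: R-Q =  1 → B
  i= 9: A-I = 18 → S
  i=10: O-X = 17 → R
  i=11: S-Q =  2 → C
  i=12: G-I = 24 → Y
  i=13: F-M = 19 → T
  i=14: K-T = 17 → R
  i=15: V-U =  1 → B
  i=16: Y-G = 18 → S
  i=17: U-D = 17 → R
  i=18: P-N =  2 → C
  i=19: Z-B = 24 → Y
  i=20: E-L = 19 → T
  i=21: O-X = 17 → R
  i=22: H-G =  1 → B
  i=23: X-F = 18 → S
  i=24: T-C = 17 → R
  i=25: C-A =  2 → C
  i=26: F-H = 24 → Y
  i=27: K-R = 19 → T
  i=28: J-S = 17 → R
  i=29: Z-Y =  1 → B
  i=30: D-L = 18 → S
  i=31: L-U = 17 → R
  i=32: Y-W =  2 → C
  i=33: N-P = 24 → Y
  i=34: L-S = 19 → T
  i=35: W-F = 17 → R
  i=36: V-U =  1 → B
  i=37: K-S = 18 → S
  i=38: M-V = 17 → R
  shifts repeat with period 7: RBSRCYT

RBSRCYT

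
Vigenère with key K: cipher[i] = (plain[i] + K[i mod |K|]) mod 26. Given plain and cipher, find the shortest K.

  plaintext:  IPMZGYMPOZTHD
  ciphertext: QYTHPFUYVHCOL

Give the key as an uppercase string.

  i= 0: Q-I =  8 → I
  i= 1: Y-P =  9 → J
  i= 2: T-M =  7 → H
  i= 3: H-Z =  8 → I
  i= 4: P-G =  9 → J
  i= 5: F-Y =  7 → H
  i= 6: U-M =  8 → I
  i= 7: Y-P =  9 → J
  i= 8: V-O =  7 → H
  i= 9: H-Z =  8 → I
  i=10: C-T =  9 → J
  i=11: O-H =  7 → H
  i=12: L-D =  8 → I
  shifts repeat with period 3: IJH

IJH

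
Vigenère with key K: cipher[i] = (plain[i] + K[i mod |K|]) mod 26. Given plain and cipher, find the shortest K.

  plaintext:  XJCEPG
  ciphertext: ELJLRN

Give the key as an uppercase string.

HCH

  i= 0: E-X =  7 → H
  i= 1: L-J =  2 → C
  i= 2: J-C =  7 → H
  i= 3: L-E =  7 → H
  i= 4: R-P =  2 → C
  i= 5: N-G =  7 → H
  shifts repeat with period 3: HCH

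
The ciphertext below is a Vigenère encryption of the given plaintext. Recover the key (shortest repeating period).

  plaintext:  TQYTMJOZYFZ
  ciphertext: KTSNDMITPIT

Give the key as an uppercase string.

RDUU

  i= 0: K-T = 17 → R
  i= 1: T-Q =  3 → D
  i= 2: S-Y = 20 → U
  i= 3: N-T = 20 → U
  i= 4: D-M = 17 → R
  i= 5: M-J =  3 → D
  i= 6: I-O = 20 → U
  i= 7: T-Z = 20 → U
  i= 8: P-Y = 17 → R
  i= 9: I-F =  3 → D
  i=10: T-Z = 20 → U
  shifts repeat with period 4: RDUU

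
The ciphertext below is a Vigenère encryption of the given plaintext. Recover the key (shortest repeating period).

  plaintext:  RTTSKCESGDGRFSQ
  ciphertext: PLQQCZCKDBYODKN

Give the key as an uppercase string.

  i= 0: P-R = 24 → Y
  i= 1: L-T = 18 → S
  i= 2: Q-T = 23 → X
  i= 3: Q-S = 24 → Y
  i= 4: C-K = 18 → S
  i= 5: Z-C = 23 → X
  i= 6: C-E = 24 → Y
  i= 7: K-S = 18 → S
  i= 8: D-G = 23 → X
  i= 9: B-D = 24 → Y
  i=10: Y-G = 18 → S
  i=11: O-R = 23 → X
  i=12: D-F = 24 → Y
  i=13: K-S = 18 → S
  i=14: N-Q = 23 → X
  shifts repeat with period 3: YSX

YSX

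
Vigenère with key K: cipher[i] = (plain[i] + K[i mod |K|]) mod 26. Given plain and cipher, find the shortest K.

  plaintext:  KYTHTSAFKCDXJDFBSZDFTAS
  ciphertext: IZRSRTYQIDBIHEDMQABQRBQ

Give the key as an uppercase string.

  i= 0: I-K = 24 → Y
  i= 1: Z-Y =  1 → B
  i= 2: R-T = 24 → Y
  i= 3: S-H = 11 → L
  i= 4: R-T = 24 → Y
  i= 5: T-S =  1 → B
  i= 6: Y-A = 24 → Y
  i= 7: Q-F = 11 → L
  i= 8: I-K = 24 → Y
  i= 9: D-C =  1 → B
  i=10: B-D = 24 → Y
  i=11: I-X = 11 → L
  i=12: H-J = 24 → Y
  i=13: E-D =  1 → B
  i=14: D-F = 24 → Y
  i=15: M-B = 11 → L
  i=16: Q-S = 24 → Y
  i=17: A-Z =  1 → B
  i=18: B-D = 24 → Y
  i=19: Q-F = 11 → L
  i=20: R-T = 24 → Y
  i=21: B-A =  1 → B
  i=22: Q-S = 24 → Y
  shifts repeat with period 4: YBYL

YBYL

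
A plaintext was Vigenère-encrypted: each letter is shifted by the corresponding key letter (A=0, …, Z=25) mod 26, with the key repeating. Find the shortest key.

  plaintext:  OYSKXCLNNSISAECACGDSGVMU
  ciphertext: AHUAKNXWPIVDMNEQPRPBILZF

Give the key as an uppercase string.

MJCQNL

  i= 0: A-O = 12 → M
  i= 1: H-Y =  9 → J
  i= 2: U-S =  2 → C
  i= 3: A-K = 16 → Q
  i= 4: K-X = 13 → N
  i= 5: N-C = 11 → L
  i= 6: X-L = 12 → M
  i= 7: W-N =  9 → J
  i= 8: P-N =  2 → C
  i= 9: I-S = 16 → Q
  i=10: V-I = 13 → N
  i=11: D-S = 11 → L
  i=12: M-A = 12 → M
  i=13: N-E =  9 → J
  i=14: E-C =  2 → C
  i=15: Q-A = 16 → Q
  i=16: P-C = 13 → N
  i=17: R-G = 11 → L
  i=18: P-D = 12 → M
  i=19: B-S =  9 → J
  i=20: I-G =  2 → C
  i=21: L-V = 16 → Q
  i=22: Z-M = 13 → N
  i=23: F-U = 11 → L
  shifts repeat with period 6: MJCQNL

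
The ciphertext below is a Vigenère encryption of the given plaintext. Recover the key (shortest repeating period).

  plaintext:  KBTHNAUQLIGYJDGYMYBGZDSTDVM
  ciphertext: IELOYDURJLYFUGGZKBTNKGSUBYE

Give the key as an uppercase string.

YDSHLDAB

  i= 0: I-K = 24 → Y
  i= 1: E-B =  3 → D
  i= 2: L-T = 18 → S
  i= 3: O-H =  7 → H
  i= 4: Y-N = 11 → L
  i= 5: D-A =  3 → D
  i= 6: U-U =  0 → A
  i= 7: R-Q =  1 → B
  i= 8: J-L = 24 → Y
  i= 9: L-I =  3 → D
  i=10: Y-G = 18 → S
  i=11: F-Y =  7 → H
  i=12: U-J = 11 → L
  i=13: G-D =  3 → D
  i=14: G-G =  0 → A
  i=15: Z-Y =  1 → B
  i=16: K-M = 24 → Y
  i=17: B-Y =  3 → D
  i=18: T-B = 18 → S
  i=19: N-G =  7 → H
  i=20: K-Z = 11 → L
  i=21: G-D =  3 → D
  i=22: S-S =  0 → A
  i=23: U-T =  1 → B
  i=24: B-D = 24 → Y
  i=25: Y-V =  3 → D
  i=26: E-M = 18 → S
  shifts repeat with period 8: YDSHLDAB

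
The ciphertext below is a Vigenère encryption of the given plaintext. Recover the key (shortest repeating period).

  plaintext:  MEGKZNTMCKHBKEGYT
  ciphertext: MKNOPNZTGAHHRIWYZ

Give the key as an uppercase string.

AGHEQ

  i= 0: M-M =  0 → A
  i= 1: K-E =  6 → G
  i= 2: N-G =  7 → H
  i= 3: O-K =  4 → E
  i= 4: P-Z = 16 → Q
  i= 5: N-N =  0 → A
  i= 6: Z-T =  6 → G
  i= 7: T-M =  7 → H
  i= 8: G-C =  4 → E
  i= 9: A-K = 16 → Q
  i=10: H-H =  0 → A
  i=11: H-B =  6 → G
  i=12: R-K =  7 → H
  i=13: I-E =  4 → E
  i=14: W-G = 16 → Q
  i=15: Y-Y =  0 → A
  i=16: Z-T =  6 → G
  shifts repeat with period 5: AGHEQ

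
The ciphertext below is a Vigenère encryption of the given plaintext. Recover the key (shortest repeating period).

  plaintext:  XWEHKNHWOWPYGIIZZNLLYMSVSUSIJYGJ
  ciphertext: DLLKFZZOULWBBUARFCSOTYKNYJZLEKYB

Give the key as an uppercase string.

GPHDVMSS

  i= 0: D-X =  6 → G
  i= 1: L-W = 15 → P
  i= 2: L-E =  7 → H
  i= 3: K-H =  3 → D
  i= 4: F-K = 21 → V
  i= 5: Z-N = 12 → M
  i= 6: Z-H = 18 → S
  i= 7: O-W = 18 → S
  i= 8: U-O =  6 → G
  i= 9: L-W = 15 → P
  i=10: W-P =  7 → H
  i=11: B-Y =  3 → D
  i=12: B-G = 21 → V
  i=13: U-I = 12 → M
  i=14: A-I = 18 → S
  i=15: R-Z = 18 → S
  i=16: F-Z =  6 → G
  i=17: C-N = 15 → P
  i=18: S-L =  7 → H
  i=19: O-L =  3 → D
  i=20: T-Y = 21 → V
  i=21: Y-M = 12 → M
  i=22: K-S = 18 → S
  i=23: N-V = 18 → S
  i=24: Y-S =  6 → G
  i=25: J-U = 15 → P
  i=26: Z-S =  7 → H
  i=27: L-I =  3 → D
  i=28: E-J = 21 → V
  i=29: K-Y = 12 → M
  i=30: Y-G = 18 → S
  i=31: B-J = 18 → S
  shifts repeat with period 8: GPHDVMSS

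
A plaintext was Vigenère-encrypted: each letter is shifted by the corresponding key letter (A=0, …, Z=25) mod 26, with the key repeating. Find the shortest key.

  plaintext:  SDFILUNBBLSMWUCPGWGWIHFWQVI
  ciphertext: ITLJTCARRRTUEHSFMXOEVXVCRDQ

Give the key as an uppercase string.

QQGBIIN

  i= 0: I-S = 16 → Q
  i= 1: T-D = 16 → Q
  i= 2: L-F =  6 → G
  i= 3: J-I =  1 → B
  i= 4: T-L =  8 → I
  i= 5: C-U =  8 → I
  i= 6: A-N = 13 → N
  i= 7: R-B = 16 → Q
  i= 8: R-B = 16 → Q
  i= 9: R-L =  6 → G
  i=10: T-S =  1 → B
  i=11: U-M =  8 → I
  i=12: E-W =  8 → I
  i=13: H-U = 13 → N
  i=14: S-C = 16 → Q
  i=15: F-P = 16 → Q
  i=16: M-G =  6 → G
  i=17: X-W =  1 → B
  i=18: O-G =  8 → I
  i=19: E-W =  8 → I
  i=20: V-I = 13 → N
  i=21: X-H = 16 → Q
  i=22: V-F = 16 → Q
  i=23: C-W =  6 → G
  i=24: R-Q =  1 → B
  i=25: D-V =  8 → I
  i=26: Q-I =  8 → I
  shifts repeat with period 7: QQGBIIN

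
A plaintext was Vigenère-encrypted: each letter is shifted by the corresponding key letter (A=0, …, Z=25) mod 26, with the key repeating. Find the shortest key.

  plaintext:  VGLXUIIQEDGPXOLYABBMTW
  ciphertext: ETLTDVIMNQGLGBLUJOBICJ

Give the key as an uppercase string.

  i= 0: E-V =  9 → J
  i= 1: T-G = 13 → N
  i= 2: L-L =  0 → A
  i= 3: T-X = 22 → W
  i= 4: D-U =  9 → J
  i= 5: V-I = 13 → N
  i= 6: I-I =  0 → A
  i= 7: M-Q = 22 → W
  i= 8: N-E =  9 → J
  i= 9: Q-D = 13 → N
  i=10: G-G =  0 → A
  i=11: L-P = 22 → W
  i=12: G-X =  9 → J
  i=13: B-O = 13 → N
  i=14: L-L =  0 → A
  i=15: U-Y = 22 → W
  i=16: J-A =  9 → J
  i=17: O-B = 13 → N
  i=18: B-B =  0 → A
  i=19: I-M = 22 → W
  i=20: C-T =  9 → J
  i=21: J-W = 13 → N
  shifts repeat with period 4: JNAW

JNAW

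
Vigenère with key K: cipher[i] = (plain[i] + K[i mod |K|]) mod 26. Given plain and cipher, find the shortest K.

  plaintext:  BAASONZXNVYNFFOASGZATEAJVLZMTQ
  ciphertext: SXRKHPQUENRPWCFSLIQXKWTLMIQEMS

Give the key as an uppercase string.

RXRSTC

  i= 0: S-B = 17 → R
  i= 1: X-A = 23 → X
  i= 2: R-A = 17 → R
  i= 3: K-S = 18 → S
  i= 4: H-O = 19 → T
  i= 5: P-N =  2 → C
  i= 6: Q-Z = 17 → R
  i= 7: U-X = 23 → X
  i= 8: E-N = 17 → R
  i= 9: N-V = 18 → S
  i=10: R-Y = 19 → T
  i=11: P-N =  2 → C
  i=12: W-F = 17 → R
  i=13: C-F = 23 → X
  i=14: F-O = 17 → R
  i=15: S-A = 18 → S
  i=16: L-S = 19 → T
  i=17: I-G =  2 → C
  i=18: Q-Z = 17 → R
  i=19: X-A = 23 → X
  i=20: K-T = 17 → R
  i=21: W-E = 18 → S
  i=22: T-A = 19 → T
  i=23: L-J =  2 → C
  i=24: M-V = 17 → R
  i=25: I-L = 23 → X
  i=26: Q-Z = 17 → R
  i=27: E-M = 18 → S
  i=28: M-T = 19 → T
  i=29: S-Q =  2 → C
  shifts repeat with period 6: RXRSTC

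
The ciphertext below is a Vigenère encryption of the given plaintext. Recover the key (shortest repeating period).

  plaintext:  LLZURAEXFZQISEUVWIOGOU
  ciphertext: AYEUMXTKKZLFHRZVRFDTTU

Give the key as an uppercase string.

  i= 0: A-L = 15 → P
  i= 1: Y-L = 13 → N
  i= 2: E-Z =  5 → F
  i= 3: U-U =  0 → A
  i= 4: M-R = 21 → V
  i= 5: X-A = 23 → X
  i= 6: T-E = 15 → P
  i= 7: K-X = 13 → N
  i= 8: K-F =  5 → F
  i= 9: Z-Z =  0 → A
  i=10: L-Q = 21 → V
  i=11: F-I = 23 → X
  i=12: H-S = 15 → P
  i=13: R-E = 13 → N
  i=14: Z-U =  5 → F
  i=15: V-V =  0 → A
  i=16: R-W = 21 → V
  i=17: F-I = 23 → X
  i=18: D-O = 15 → P
  i=19: T-G = 13 → N
  i=20: T-O =  5 → F
  i=21: U-U =  0 → A
  shifts repeat with period 6: PNFAVX

PNFAVX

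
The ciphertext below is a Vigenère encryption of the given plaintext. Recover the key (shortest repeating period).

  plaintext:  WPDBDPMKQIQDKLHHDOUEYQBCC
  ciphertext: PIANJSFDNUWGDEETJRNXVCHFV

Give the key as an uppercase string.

TTXMGD

  i= 0: P-W = 19 → T
  i= 1: I-P = 19 → T
  i= 2: A-D = 23 → X
  i= 3: N-B = 12 → M
  i= 4: J-D =  6 → G
  i= 5: S-P =  3 → D
  i= 6: F-M = 19 → T
  i= 7: D-K = 19 → T
  i= 8: N-Q = 23 → X
  i= 9: U-I = 12 → M
  i=10: W-Q =  6 → G
  i=11: G-D =  3 → D
  i=12: D-K = 19 → T
  i=13: E-L = 19 → T
  i=14: E-H = 23 → X
  i=15: T-H = 12 → M
  i=16: J-D =  6 → G
  i=17: R-O =  3 → D
  i=18: N-U = 19 → T
  i=19: X-E = 19 → T
  i=20: V-Y = 23 → X
  i=21: C-Q = 12 → M
  i=22: H-B =  6 → G
  i=23: F-C =  3 → D
  i=24: V-C = 19 → T
  shifts repeat with period 6: TTXMGD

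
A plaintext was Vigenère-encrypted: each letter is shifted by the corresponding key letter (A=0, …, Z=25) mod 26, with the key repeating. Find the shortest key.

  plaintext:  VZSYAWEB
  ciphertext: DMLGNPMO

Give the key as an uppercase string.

INT

  i= 0: D-V =  8 → I
  i= 1: M-Z = 13 → N
  i= 2: L-S = 19 → T
  i= 3: G-Y =  8 → I
  i= 4: N-A = 13 → N
  i= 5: P-W = 19 → T
  i= 6: M-E =  8 → I
  i= 7: O-B = 13 → N
  shifts repeat with period 3: INT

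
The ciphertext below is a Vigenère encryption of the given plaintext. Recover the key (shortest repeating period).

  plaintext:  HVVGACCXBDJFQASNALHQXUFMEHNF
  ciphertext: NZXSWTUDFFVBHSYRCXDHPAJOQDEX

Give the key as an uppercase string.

GECMWRS

  i= 0: N-H =  6 → G
  i= 1: Z-V =  4 → E
  i= 2: X-V =  2 → C
  i= 3: S-G = 12 → M
  i= 4: W-A = 22 → W
  i= 5: T-C = 17 → R
  i= 6: U-C = 18 → S
  i= 7: D-X =  6 → G
  i= 8: F-B =  4 → E
  i= 9: F-D =  2 → C
  i=10: V-J = 12 → M
  i=11: B-F = 22 → W
  i=12: H-Q = 17 → R
  i=13: S-A = 18 → S
  i=14: Y-S =  6 → G
  i=15: R-N =  4 → E
  i=16: C-A =  2 → C
  i=17: X-L = 12 → M
  i=18: D-H = 22 → W
  i=19: H-Q = 17 → R
  i=20: P-X = 18 → S
  i=21: A-U =  6 → G
  i=22: J-F =  4 → E
  i=23: O-M =  2 → C
  i=24: Q-E = 12 → M
  i=25: D-H = 22 → W
  i=26: E-N = 17 → R
  i=27: X-F = 18 → S
  shifts repeat with period 7: GECMWRS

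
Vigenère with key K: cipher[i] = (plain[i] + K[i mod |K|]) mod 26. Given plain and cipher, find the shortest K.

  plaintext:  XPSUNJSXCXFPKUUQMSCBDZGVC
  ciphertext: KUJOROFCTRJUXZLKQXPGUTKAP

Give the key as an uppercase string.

  i= 0: K-X = 13 → N
  i= 1: U-P =  5 → F
  i= 2: J-S = 17 → R
  i= 3: O-U = 20 → U
  i= 4: R-N =  4 → E
  i= 5: O-J =  5 → F
  i= 6: F-S = 13 → N
  i= 7: C-X =  5 → F
  i= 8: T-C = 17 → R
  i= 9: R-X = 20 → U
  i=10: J-F =  4 → E
  i=11: U-P =  5 → F
  i=12: X-K = 13 → N
  i=13: Z-U =  5 → F
  i=14: L-U = 17 → R
  i=15: K-Q = 20 → U
  i=16: Q-M =  4 → E
  i=17: X-S =  5 → F
  i=18: P-C = 13 → N
  i=19: G-B =  5 → F
  i=20: U-D = 17 → R
  i=21: T-Z = 20 → U
  i=22: K-G =  4 → E
  i=23: A-V =  5 → F
  i=24: P-C = 13 → N
  shifts repeat with period 6: NFRUEF

NFRUEF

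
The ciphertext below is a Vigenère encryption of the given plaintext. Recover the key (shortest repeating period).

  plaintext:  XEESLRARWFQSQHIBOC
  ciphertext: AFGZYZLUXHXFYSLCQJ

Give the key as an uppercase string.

DBCHNIL

  i= 0: A-X =  3 → D
  i= 1: F-E =  1 → B
  i= 2: G-E =  2 → C
  i= 3: Z-S =  7 → H
  i= 4: Y-L = 13 → N
  i= 5: Z-R =  8 → I
  i= 6: L-A = 11 → L
  i= 7: U-R =  3 → D
  i= 8: X-W =  1 → B
  i= 9: H-F =  2 → C
  i=10: X-Q =  7 → H
  i=11: F-S = 13 → N
  i=12: Y-Q =  8 → I
  i=13: S-H = 11 → L
  i=14: L-I =  3 → D
  i=15: C-B =  1 → B
  i=16: Q-O =  2 → C
  i=17: J-C =  7 → H
  shifts repeat with period 7: DBCHNIL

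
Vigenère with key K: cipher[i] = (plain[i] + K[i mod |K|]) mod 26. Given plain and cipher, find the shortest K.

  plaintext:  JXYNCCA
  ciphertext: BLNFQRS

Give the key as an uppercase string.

  i= 0: B-J = 18 → S
  i= 1: L-X = 14 → O
  i= 2: N-Y = 15 → P
  i= 3: F-N = 18 → S
  i= 4: Q-C = 14 → O
  i= 5: R-C = 15 → P
  i= 6: S-A = 18 → S
  shifts repeat with period 3: SOP

SOP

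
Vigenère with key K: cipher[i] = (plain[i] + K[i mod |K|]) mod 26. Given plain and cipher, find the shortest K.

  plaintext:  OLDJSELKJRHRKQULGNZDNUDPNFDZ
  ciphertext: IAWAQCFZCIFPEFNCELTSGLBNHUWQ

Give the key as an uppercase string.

  i= 0: I-O = 20 → U
  i= 1: A-L = 15 → P
  i= 2: W-D = 19 → T
  i= 3: A-J = 17 → R
  i= 4: Q-S = 24 → Y
  i= 5: C-E = 24 → Y
  i= 6: F-L = 20 → U
  i= 7: Z-K = 15 → P
  i= 8: C-J = 19 → T
  i= 9: I-R = 17 → R
  i=10: F-H = 24 → Y
  i=11: P-R = 24 → Y
  i=12: E-K = 20 → U
  i=13: F-Q = 15 → P
  i=14: N-U = 19 → T
  i=15: C-L = 17 → R
  i=16: E-G = 24 → Y
  i=17: L-N = 24 → Y
  i=18: T-Z = 20 → U
  i=19: S-D = 15 → P
  i=20: G-N = 19 → T
  i=21: L-U = 17 → R
  i=22: B-D = 24 → Y
  i=23: N-P = 24 → Y
  i=24: H-N = 20 → U
  i=25: U-F = 15 → P
  i=26: W-D = 19 → T
  i=27: Q-Z = 17 → R
  shifts repeat with period 6: UPTRYY

UPTRYY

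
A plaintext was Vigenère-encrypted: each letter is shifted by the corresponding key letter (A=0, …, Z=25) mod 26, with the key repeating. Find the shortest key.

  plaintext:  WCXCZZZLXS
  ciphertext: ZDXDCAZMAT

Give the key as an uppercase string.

DBAB

  i= 0: Z-W =  3 → D
  i= 1: D-C =  1 → B
  i= 2: X-X =  0 → A
  i= 3: D-C =  1 → B
  i= 4: C-Z =  3 → D
  i= 5: A-Z =  1 → B
  i= 6: Z-Z =  0 → A
  i= 7: M-L =  1 → B
  i= 8: A-X =  3 → D
  i= 9: T-S =  1 → B
  shifts repeat with period 4: DBAB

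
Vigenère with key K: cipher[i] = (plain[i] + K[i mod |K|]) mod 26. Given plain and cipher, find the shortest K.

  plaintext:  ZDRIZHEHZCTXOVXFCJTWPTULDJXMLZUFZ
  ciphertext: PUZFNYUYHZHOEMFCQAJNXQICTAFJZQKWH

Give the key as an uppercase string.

  i= 0: P-Z = 16 → Q
  i= 1: U-D = 17 → R
  i= 2: Z-R =  8 → I
  i= 3: F-I = 23 → X
  i= 4: N-Z = 14 → O
  i= 5: Y-H = 17 → R
  i= 6: U-E = 16 → Q
  i= 7: Y-H = 17 → R
  i= 8: H-Z =  8 → I
  i= 9: Z-C = 23 → X
  i=10: H-T = 14 → O
  i=11: O-X = 17 → R
  i=12: E-O = 16 → Q
  i=13: M-V = 17 → R
  i=14: F-X =  8 → I
  i=15: C-F = 23 → X
  i=16: Q-C = 14 → O
  i=17: A-J = 17 → R
  i=18: J-T = 16 → Q
  i=19: N-W = 17 → R
  i=20: X-P =  8 → I
  i=21: Q-T = 23 → X
  i=22: I-U = 14 → O
  i=23: C-L = 17 → R
  i=24: T-D = 16 → Q
  i=25: A-J = 17 → R
  i=26: F-X =  8 → I
  i=27: J-M = 23 → X
  i=28: Z-L = 14 → O
  i=29: Q-Z = 17 → R
  i=30: K-U = 16 → Q
  i=31: W-F = 17 → R
  i=32: H-Z =  8 → I
  shifts repeat with period 6: QRIXOR

QRIXOR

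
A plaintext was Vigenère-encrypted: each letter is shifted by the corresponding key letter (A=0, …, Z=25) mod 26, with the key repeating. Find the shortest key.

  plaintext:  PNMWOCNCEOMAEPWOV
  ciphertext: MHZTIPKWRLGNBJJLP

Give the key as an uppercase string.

XUN

  i= 0: M-P = 23 → X
  i= 1: H-N = 20 → U
  i= 2: Z-M = 13 → N
  i= 3: T-W = 23 → X
  i= 4: I-O = 20 → U
  i= 5: P-C = 13 → N
  i= 6: K-N = 23 → X
  i= 7: W-C = 20 → U
  i= 8: R-E = 13 → N
  i= 9: L-O = 23 → X
  i=10: G-M = 20 → U
  i=11: N-A = 13 → N
  i=12: B-E = 23 → X
  i=13: J-P = 20 → U
  i=14: J-W = 13 → N
  i=15: L-O = 23 → X
  i=16: P-V = 20 → U
  shifts repeat with period 3: XUN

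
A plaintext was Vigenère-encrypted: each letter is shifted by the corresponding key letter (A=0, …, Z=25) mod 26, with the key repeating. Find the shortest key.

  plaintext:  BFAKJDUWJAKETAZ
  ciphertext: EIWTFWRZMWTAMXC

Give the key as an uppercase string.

DDWJWTX

  i= 0: E-B =  3 → D
  i= 1: I-F =  3 → D
  i= 2: W-A = 22 → W
  i= 3: T-K =  9 → J
  i= 4: F-J = 22 → W
  i= 5: W-D = 19 → T
  i= 6: R-U = 23 → X
  i= 7: Z-W =  3 → D
  i= 8: M-J =  3 → D
  i= 9: W-A = 22 → W
  i=10: T-K =  9 → J
  i=11: A-E = 22 → W
  i=12: M-T = 19 → T
  i=13: X-A = 23 → X
  i=14: C-Z =  3 → D
  shifts repeat with period 7: DDWJWTX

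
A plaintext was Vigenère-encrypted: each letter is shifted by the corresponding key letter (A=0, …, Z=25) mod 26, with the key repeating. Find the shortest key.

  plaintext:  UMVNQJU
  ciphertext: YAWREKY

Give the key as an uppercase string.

  i= 0: Y-U =  4 → E
  i= 1: A-M = 14 → O
  i= 2: W-V =  1 → B
  i= 3: R-N =  4 → E
  i= 4: E-Q = 14 → O
  i= 5: K-J =  1 → B
  i= 6: Y-U =  4 → E
  shifts repeat with period 3: EOB

EOB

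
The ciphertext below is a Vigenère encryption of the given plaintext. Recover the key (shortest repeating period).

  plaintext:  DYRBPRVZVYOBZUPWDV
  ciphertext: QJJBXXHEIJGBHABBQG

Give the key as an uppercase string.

NLSAIGMF

  i= 0: Q-D = 13 → N
  i= 1: J-Y = 11 → L
  i= 2: J-R = 18 → S
  i= 3: B-B =  0 → A
  i= 4: X-P =  8 → I
  i= 5: X-R =  6 → G
  i= 6: H-V = 12 → M
  i= 7: E-Z =  5 → F
  i= 8: I-V = 13 → N
  i= 9: J-Y = 11 → L
  i=10: G-O = 18 → S
  i=11: B-B =  0 → A
  i=12: H-Z =  8 → I
  i=13: A-U =  6 → G
  i=14: B-P = 12 → M
  i=15: B-W =  5 → F
  i=16: Q-D = 13 → N
  i=17: G-V = 11 → L
  shifts repeat with period 8: NLSAIGMF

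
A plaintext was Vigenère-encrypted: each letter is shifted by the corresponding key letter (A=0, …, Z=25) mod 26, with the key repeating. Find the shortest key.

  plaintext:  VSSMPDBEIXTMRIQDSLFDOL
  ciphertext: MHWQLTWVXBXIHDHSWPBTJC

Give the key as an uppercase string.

RPEEWQV

  i= 0: M-V = 17 → R
  i= 1: H-S = 15 → P
  i= 2: W-S =  4 → E
  i= 3: Q-M =  4 → E
  i= 4: L-P = 22 → W
  i= 5: T-D = 16 → Q
  i= 6: W-B = 21 → V
  i= 7: V-E = 17 → R
  i= 8: X-I = 15 → P
  i= 9: B-X =  4 → E
  i=10: X-T =  4 → E
  i=11: I-M = 22 → W
  i=12: H-R = 16 → Q
  i=13: D-I = 21 → V
  i=14: H-Q = 17 → R
  i=15: S-D = 15 → P
  i=16: W-S =  4 → E
  i=17: P-L =  4 → E
  i=18: B-F = 22 → W
  i=19: T-D = 16 → Q
  i=20: J-O = 21 → V
  i=21: C-L = 17 → R
  shifts repeat with period 7: RPEEWQV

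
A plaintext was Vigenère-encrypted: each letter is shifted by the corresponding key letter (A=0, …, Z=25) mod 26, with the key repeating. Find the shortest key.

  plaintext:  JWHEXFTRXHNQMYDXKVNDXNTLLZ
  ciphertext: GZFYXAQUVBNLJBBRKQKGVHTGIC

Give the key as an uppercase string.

  i= 0: G-J = 23 → X
  i= 1: Z-W =  3 → D
  i= 2: F-H = 24 → Y
  i= 3: Y-E = 20 → U
  i= 4: X-X =  0 → A
  i= 5: A-F = 21 → V
  i= 6: Q-T = 23 → X
  i= 7: U-R =  3 → D
  i= 8: V-X = 24 → Y
  i= 9: B-H = 20 → U
  i=10: N-N =  0 → A
  i=11: L-Q = 21 → V
  i=12: J-M = 23 → X
  i=13: B-Y =  3 → D
  i=14: B-D = 24 → Y
  i=15: R-X = 20 → U
  i=16: K-K =  0 → A
  i=17: Q-V = 21 → V
  i=18: K-N = 23 → X
  i=19: G-D =  3 → D
  i=20: V-X = 24 → Y
  i=21: H-N = 20 → U
  i=22: T-T =  0 → A
  i=23: G-L = 21 → V
  i=24: I-L = 23 → X
  i=25: C-Z =  3 → D
  shifts repeat with period 6: XDYUAV

XDYUAV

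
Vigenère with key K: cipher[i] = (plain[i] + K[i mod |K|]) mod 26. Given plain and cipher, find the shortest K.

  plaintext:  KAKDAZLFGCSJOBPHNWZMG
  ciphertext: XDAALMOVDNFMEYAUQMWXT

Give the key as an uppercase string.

  i= 0: X-K = 13 → N
  i= 1: D-A =  3 → D
  i= 2: A-K = 16 → Q
  i= 3: A-D = 23 → X
  i= 4: L-A = 11 → L
  i= 5: M-Z = 13 → N
  i= 6: O-L =  3 → D
  i= 7: V-F = 16 → Q
  i= 8: D-G = 23 → X
  i= 9: N-C = 11 → L
  i=10: F-S = 13 → N
  i=11: M-J =  3 → D
  i=12: E-O = 16 → Q
  i=13: Y-B = 23 → X
  i=14: A-P = 11 → L
  i=15: U-H = 13 → N
  i=16: Q-N =  3 → D
  i=17: M-W = 16 → Q
  i=18: W-Z = 23 → X
  i=19: X-M = 11 → L
  i=20: T-G = 13 → N
  shifts repeat with period 5: NDQXL

NDQXL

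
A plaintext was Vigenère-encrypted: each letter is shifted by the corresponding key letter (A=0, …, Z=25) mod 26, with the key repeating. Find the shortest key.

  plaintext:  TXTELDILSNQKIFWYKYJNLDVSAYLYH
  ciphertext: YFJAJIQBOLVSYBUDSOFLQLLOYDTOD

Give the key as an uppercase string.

  i= 0: Y-T =  5 → F
  i= 1: F-X =  8 → I
  i= 2: J-T = 16 → Q
  i= 3: A-E = 22 → W
  i= 4: J-L = 24 → Y
  i= 5: I-D =  5 → F
  i= 6: Q-I =  8 → I
  i= 7: B-L = 16 → Q
  i= 8: O-S = 22 → W
  i= 9: L-N = 24 → Y
  i=10: V-Q =  5 → F
  i=11: S-K =  8 → I
  i=12: Y-I = 16 → Q
  i=13: B-F = 22 → W
  i=14: U-W = 24 → Y
  i=15: D-Y =  5 → F
  i=16: S-K =  8 → I
  i=17: O-Y = 16 → Q
  i=18: F-J = 22 → W
  i=19: L-N = 24 → Y
  i=20: Q-L =  5 → F
  i=21: L-D =  8 → I
  i=22: L-V = 16 → Q
  i=23: O-S = 22 → W
  i=24: Y-A = 24 → Y
  i=25: D-Y =  5 → F
  i=26: T-L =  8 → I
  i=27: O-Y = 16 → Q
  i=28: D-H = 22 → W
  shifts repeat with period 5: FIQWY

FIQWY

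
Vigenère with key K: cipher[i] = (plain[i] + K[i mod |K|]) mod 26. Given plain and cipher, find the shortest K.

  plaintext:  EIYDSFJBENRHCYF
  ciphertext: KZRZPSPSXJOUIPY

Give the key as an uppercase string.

  i= 0: K-E =  6 → G
  i= 1: Z-I = 17 → R
  i= 2: R-Y = 19 → T
  i= 3: Z-D = 22 → W
  i= 4: P-S = 23 → X
  i= 5: S-F = 13 → N
  i= 6: P-J =  6 → G
  i= 7: S-B = 17 → R
  i= 8: X-E = 19 → T
  i= 9: J-N = 22 → W
  i=10: O-R = 23 → X
  i=11: U-H = 13 → N
  i=12: I-C =  6 → G
  i=13: P-Y = 17 → R
  i=14: Y-F = 19 → T
  shifts repeat with period 6: GRTWXN

GRTWXN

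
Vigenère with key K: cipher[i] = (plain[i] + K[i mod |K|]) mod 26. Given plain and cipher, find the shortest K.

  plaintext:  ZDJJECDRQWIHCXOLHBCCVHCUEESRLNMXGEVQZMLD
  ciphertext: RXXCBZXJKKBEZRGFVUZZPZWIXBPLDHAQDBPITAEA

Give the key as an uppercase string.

  i= 0: R-Z = 18 → S
  i= 1: X-D = 20 → U
  i= 2: X-J = 14 → O
  i= 3: C-J = 19 → T
  i= 4: B-E = 23 → X
  i= 5: Z-C = 23 → X
  i= 6: X-D = 20 → U
  i= 7: J-R = 18 → S
  i= 8: K-Q = 20 → U
  i= 9: K-W = 14 → O
  i=10: B-I = 19 → T
  i=11: E-H = 23 → X
  i=12: Z-C = 23 → X
  i=13: R-X = 20 → U
  i=14: G-O = 18 → S
  i=15: F-L = 20 → U
  i=16: V-H = 14 → O
  i=17: U-B = 19 → T
  i=18: Z-C = 23 → X
  i=19: Z-C = 23 → X
  i=20: P-V = 20 → U
  i=21: Z-H = 18 → S
  i=22: W-C = 20 → U
  i=23: I-U = 14 → O
  i=24: X-E = 19 → T
  i=25: B-E = 23 → X
  i=26: P-S = 23 → X
  i=27: L-R = 20 → U
  i=28: D-L = 18 → S
  i=29: H-N = 20 → U
  i=30: A-M = 14 → O
  i=31: Q-X = 19 → T
  i=32: D-G = 23 → X
  i=33: B-E = 23 → X
  i=34: P-V = 20 → U
  i=35: I-Q = 18 → S
  i=36: T-Z = 20 → U
  i=37: A-M = 14 → O
  i=38: E-L = 19 → T
  i=39: A-D = 23 → X
  shifts repeat with period 7: SUOTXXU

SUOTXXU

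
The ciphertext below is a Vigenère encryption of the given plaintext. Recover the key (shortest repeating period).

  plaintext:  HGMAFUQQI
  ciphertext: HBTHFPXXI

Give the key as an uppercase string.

  i= 0: H-H =  0 → A
  i= 1: B-G = 21 → V
  i= 2: T-M =  7 → H
  i= 3: H-A =  7 → H
  i= 4: F-F =  0 → A
  i= 5: P-U = 21 → V
  i= 6: X-Q =  7 → H
  i= 7: X-Q =  7 → H
  i= 8: I-I =  0 → A
  shifts repeat with period 4: AVHH

AVHH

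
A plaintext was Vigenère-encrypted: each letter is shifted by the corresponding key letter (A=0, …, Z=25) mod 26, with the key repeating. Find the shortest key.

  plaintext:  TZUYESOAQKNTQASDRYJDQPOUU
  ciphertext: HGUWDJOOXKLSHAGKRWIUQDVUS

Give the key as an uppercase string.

OHAYZRA

  i= 0: H-T = 14 → O
  i= 1: G-Z =  7 → H
  i= 2: U-U =  0 → A
  i= 3: W-Y = 24 → Y
  i= 4: D-E = 25 → Z
  i= 5: J-S = 17 → R
  i= 6: O-O =  0 → A
  i= 7: O-A = 14 → O
  i= 8: X-Q =  7 → H
  i= 9: K-K =  0 → A
  i=10: L-N = 24 → Y
  i=11: S-T = 25 → Z
  i=12: H-Q = 17 → R
  i=13: A-A =  0 → A
  i=14: G-S = 14 → O
  i=15: K-D =  7 → H
  i=16: R-R =  0 → A
  i=17: W-Y = 24 → Y
  i=18: I-J = 25 → Z
  i=19: U-D = 17 → R
  i=20: Q-Q =  0 → A
  i=21: D-P = 14 → O
  i=22: V-O =  7 → H
  i=23: U-U =  0 → A
  i=24: S-U = 24 → Y
  shifts repeat with period 7: OHAYZRA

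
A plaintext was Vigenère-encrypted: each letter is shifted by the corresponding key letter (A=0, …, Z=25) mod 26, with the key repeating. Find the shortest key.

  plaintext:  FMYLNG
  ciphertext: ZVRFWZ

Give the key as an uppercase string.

  i= 0: Z-F = 20 → U
  i= 1: V-M =  9 → J
  i= 2: R-Y = 19 → T
  i= 3: F-L = 20 → U
  i= 4: W-N =  9 → J
  i= 5: Z-G = 19 → T
  shifts repeat with period 3: UJT

UJT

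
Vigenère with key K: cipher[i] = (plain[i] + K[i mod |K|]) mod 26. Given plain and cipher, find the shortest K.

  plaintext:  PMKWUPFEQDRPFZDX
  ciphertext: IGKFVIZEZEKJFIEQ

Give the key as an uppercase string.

TUAJB

  i= 0: I-P = 19 → T
  i= 1: G-M = 20 → U
  i= 2: K-K =  0 → A
  i= 3: F-W =  9 → J
  i= 4: V-U =  1 → B
  i= 5: I-P = 19 → T
  i= 6: Z-F = 20 → U
  i= 7: E-E =  0 → A
  i= 8: Z-Q =  9 → J
  i= 9: E-D =  1 → B
  i=10: K-R = 19 → T
  i=11: J-P = 20 → U
  i=12: F-F =  0 → A
  i=13: I-Z =  9 → J
  i=14: E-D =  1 → B
  i=15: Q-X = 19 → T
  shifts repeat with period 5: TUAJB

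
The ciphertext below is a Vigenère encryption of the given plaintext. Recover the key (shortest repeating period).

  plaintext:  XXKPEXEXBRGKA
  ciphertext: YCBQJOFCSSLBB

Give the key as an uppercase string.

BFR

  i= 0: Y-X =  1 → B
  i= 1: C-X =  5 → F
  i= 2: B-K = 17 → R
  i= 3: Q-P =  1 → B
  i= 4: J-E =  5 → F
  i= 5: O-X = 17 → R
  i= 6: F-E =  1 → B
  i= 7: C-X =  5 → F
  i= 8: S-B = 17 → R
  i= 9: S-R =  1 → B
  i=10: L-G =  5 → F
  i=11: B-K = 17 → R
  i=12: B-A =  1 → B
  shifts repeat with period 3: BFR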